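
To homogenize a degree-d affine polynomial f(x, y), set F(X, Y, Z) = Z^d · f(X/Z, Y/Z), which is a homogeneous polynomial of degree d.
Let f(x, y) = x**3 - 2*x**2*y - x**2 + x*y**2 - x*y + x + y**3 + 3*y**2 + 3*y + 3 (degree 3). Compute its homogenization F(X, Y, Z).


F(X, Y, Z) = X**3 - 2*X**2*Y - X**2*Z + X*Y**2 - X*Y*Z + X*Z**2 + Y**3 + 3*Y**2*Z + 3*Y*Z**2 + 3*Z**3

deg(f) = 3.
Substitute x = X/Z, y = Y/Z into f, then multiply by Z^3.
  monomial 1·x^3·y^0 ↦ 1·X^3·Y^0·Z^0.
  monomial -2·x^2·y^1 ↦ -2·X^2·Y^1·Z^0.
  monomial -1·x^2·y^0 ↦ -1·X^2·Y^0·Z^1.
  monomial 1·x^1·y^2 ↦ 1·X^1·Y^2·Z^0.
  monomial -1·x^1·y^1 ↦ -1·X^1·Y^1·Z^1.
  monomial 1·x^1·y^0 ↦ 1·X^1·Y^0·Z^2.
  monomial 1·x^0·y^3 ↦ 1·X^0·Y^3·Z^0.
  monomial 3·x^0·y^2 ↦ 3·X^0·Y^2·Z^1.
  monomial 3·x^0·y^1 ↦ 3·X^0·Y^1·Z^2.
  monomial 3·x^0·y^0 ↦ 3·X^0·Y^0·Z^3.
Collecting: F(X, Y, Z) = X**3 - 2*X**2*Y - X**2*Z + X*Y**2 - X*Y*Z + X*Z**2 + Y**3 + 3*Y**2*Z + 3*Y*Z**2 + 3*Z**3.


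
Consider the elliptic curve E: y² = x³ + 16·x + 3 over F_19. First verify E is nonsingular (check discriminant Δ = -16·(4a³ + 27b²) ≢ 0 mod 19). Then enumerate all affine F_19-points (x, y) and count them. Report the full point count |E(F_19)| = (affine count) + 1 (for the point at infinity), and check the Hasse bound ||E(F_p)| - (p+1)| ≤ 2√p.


Affine points = {(1, 1), (1, 18), (2, 9), (2, 10), (4, 6), (4, 13), (6, 7), (6, 12), (8, 4), (8, 15), (10, 2), (10, 17), (11, 3), (11, 16), (12, 2), (12, 17), (14, 8), (14, 11), (16, 2), (16, 17), (17, 1), (17, 18), (18, 9), (18, 10)}; affine count = 24; |E(F_19)| = 25.

Discriminant check: Δ ∝ 4a³ + 27b² = 4·16³ + 27·3² = 4·4096 + 27·9 ≡ 2 (mod 19). Nonzero ⇒ E is nonsingular.
For each x ∈ F_19, compute rhs = x³ + 16·x + 3 mod 19, then count y ∈ F_19 with y² ≡ rhs.
  x = 0: rhs = 3, matching y values: none (0 points).
  x = 1: rhs = 1, matching y values: 1, 18 (2 points).
  x = 2: rhs = 5, matching y values: 9, 10 (2 points).
  x = 3: rhs = 2, matching y values: none (0 points).
  x = 4: rhs = 17, matching y values: 6, 13 (2 points).
  x = 5: rhs = 18, matching y values: none (0 points).
  x = 6: rhs = 11, matching y values: 7, 12 (2 points).
  x = 7: rhs = 2, matching y values: none (0 points).
  x = 8: rhs = 16, matching y values: 4, 15 (2 points).
  x = 9: rhs = 2, matching y values: none (0 points).
  x = 10: rhs = 4, matching y values: 2, 17 (2 points).
  x = 11: rhs = 9, matching y values: 3, 16 (2 points).
  x = 12: rhs = 4, matching y values: 2, 17 (2 points).
  x = 13: rhs = 14, matching y values: none (0 points).
  x = 14: rhs = 7, matching y values: 8, 11 (2 points).
  x = 15: rhs = 8, matching y values: none (0 points).
  x = 16: rhs = 4, matching y values: 2, 17 (2 points).
  x = 17: rhs = 1, matching y values: 1, 18 (2 points).
  x = 18: rhs = 5, matching y values: 9, 10 (2 points).
Total affine count: 24.
Full point count |E(F_19)| = 24 + 1 = 25.
Hasse bound: |25 − (19+1)| = |5| = 5 ≤ 2√19 ≈ 8.7178 ✓.


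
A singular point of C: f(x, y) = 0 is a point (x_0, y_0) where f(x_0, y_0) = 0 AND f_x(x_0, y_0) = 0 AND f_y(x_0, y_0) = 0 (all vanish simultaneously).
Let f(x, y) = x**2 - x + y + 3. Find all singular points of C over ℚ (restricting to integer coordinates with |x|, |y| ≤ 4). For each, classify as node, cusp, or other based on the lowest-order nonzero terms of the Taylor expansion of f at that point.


No singular points in the scanned grid; C is smooth there.

Compute partial derivatives:
  f_x = 2*x - 1.
  f_y = 1.
f_y = 1 is a nonzero constant, so f_y never vanishes: no point (x, y) can satisfy f = f_x = f_y = 0. In particular no (x, y) ∈ {−4, ..., 4}² is singular; the curve is smooth.


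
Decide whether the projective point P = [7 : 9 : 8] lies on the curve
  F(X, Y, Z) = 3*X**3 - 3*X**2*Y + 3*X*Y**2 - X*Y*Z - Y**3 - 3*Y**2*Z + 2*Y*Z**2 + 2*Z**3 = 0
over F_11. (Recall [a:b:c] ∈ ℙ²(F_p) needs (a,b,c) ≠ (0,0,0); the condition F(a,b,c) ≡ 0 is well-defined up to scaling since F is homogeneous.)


F(7,9,8) ≡ 10 (mod 11); P is NOT on the curve.

Evaluate F(7, 9, 8) term-by-term (mod 11).
  3*X**3 ↦ 3·343·1·1 = 1029
  -3*X**2*Y ↦ -3·49·9·1 = -1323
  3*X*Y**2 ↦ 3·7·81·1 = 1701
  -X*Y*Z ↦ -1·7·9·8 = -504
  -Y**3 ↦ -1·1·729·1 = -729
  -3*Y**2*Z ↦ -3·1·81·8 = -1944
  2*Y*Z**2 ↦ 2·1·9·64 = 1152
  2*Z**3 ↦ 2·1·1·512 = 1024
Sum: F(7, 9, 8) = (1029) + (-1323) + (1701) + (-504) + (-729) + (-1944) + (1152) + (1024) = 406.
Reducing mod 11: 406 ≡ 10 (mod 11).
Since F(a, b, c) ≡ 10 ≠ 0 (mod 11), P does NOT lie on the curve.


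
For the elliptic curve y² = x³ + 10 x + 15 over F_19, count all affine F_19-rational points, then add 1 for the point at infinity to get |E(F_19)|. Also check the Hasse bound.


Affine points = {(1, 8), (1, 11), (2, 9), (2, 10), (4, 9), (4, 10), (5, 0), (6, 5), (6, 14), (9, 6), (9, 13), (12, 1), (12, 18), (13, 9), (13, 10), (14, 7), (14, 12), (15, 5), (15, 14), (17, 5), (17, 14), (18, 2), (18, 17)}; affine count = 23; |E(F_19)| = 24.

Discriminant check: Δ ∝ 4a³ + 27b² = 4·10³ + 27·15² = 4·1000 + 27·225 ≡ 5 (mod 19). Nonzero ⇒ E is nonsingular.
For each x ∈ F_19, compute rhs = x³ + 10·x + 15 mod 19, then count y ∈ F_19 with y² ≡ rhs.
  x = 0: rhs = 15, matching y values: none (0 points).
  x = 1: rhs = 7, matching y values: 8, 11 (2 points).
  x = 2: rhs = 5, matching y values: 9, 10 (2 points).
  x = 3: rhs = 15, matching y values: none (0 points).
  x = 4: rhs = 5, matching y values: 9, 10 (2 points).
  x = 5: rhs = 0, matching y values: 0 (1 points).
  x = 6: rhs = 6, matching y values: 5, 14 (2 points).
  x = 7: rhs = 10, matching y values: none (0 points).
  x = 8: rhs = 18, matching y values: none (0 points).
  x = 9: rhs = 17, matching y values: 6, 13 (2 points).
  x = 10: rhs = 13, matching y values: none (0 points).
  x = 11: rhs = 12, matching y values: none (0 points).
  x = 12: rhs = 1, matching y values: 1, 18 (2 points).
  x = 13: rhs = 5, matching y values: 9, 10 (2 points).
  x = 14: rhs = 11, matching y values: 7, 12 (2 points).
  x = 15: rhs = 6, matching y values: 5, 14 (2 points).
  x = 16: rhs = 15, matching y values: none (0 points).
  x = 17: rhs = 6, matching y values: 5, 14 (2 points).
  x = 18: rhs = 4, matching y values: 2, 17 (2 points).
Total affine count: 23.
Full point count |E(F_19)| = 23 + 1 = 24.
Hasse bound: |24 − (19+1)| = |4| = 4 ≤ 2√19 ≈ 8.7178 ✓.


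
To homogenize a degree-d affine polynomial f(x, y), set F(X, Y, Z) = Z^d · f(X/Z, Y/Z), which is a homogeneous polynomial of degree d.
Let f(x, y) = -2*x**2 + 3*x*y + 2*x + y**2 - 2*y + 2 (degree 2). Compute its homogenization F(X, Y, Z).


F(X, Y, Z) = -2*X**2 + 3*X*Y + 2*X*Z + Y**2 - 2*Y*Z + 2*Z**2

deg(f) = 2.
Substitute x = X/Z, y = Y/Z into f, then multiply by Z^2.
  monomial -2·x^2·y^0 ↦ -2·X^2·Y^0·Z^0.
  monomial 3·x^1·y^1 ↦ 3·X^1·Y^1·Z^0.
  monomial 2·x^1·y^0 ↦ 2·X^1·Y^0·Z^1.
  monomial 1·x^0·y^2 ↦ 1·X^0·Y^2·Z^0.
  monomial -2·x^0·y^1 ↦ -2·X^0·Y^1·Z^1.
  monomial 2·x^0·y^0 ↦ 2·X^0·Y^0·Z^2.
Collecting: F(X, Y, Z) = -2*X**2 + 3*X*Y + 2*X*Z + Y**2 - 2*Y*Z + 2*Z**2.


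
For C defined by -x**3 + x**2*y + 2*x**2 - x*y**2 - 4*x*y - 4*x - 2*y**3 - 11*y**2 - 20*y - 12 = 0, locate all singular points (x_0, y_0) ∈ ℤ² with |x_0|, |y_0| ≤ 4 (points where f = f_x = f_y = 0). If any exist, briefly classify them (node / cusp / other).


Singular points: {(0, -2)}; classification: cusp.

Compute partial derivatives:
  f_x = -3*x**2 + 2*x*y + 4*x - y**2 - 4*y - 4.
  f_y = x**2 - 2*x*y - 4*x - 6*y**2 - 22*y - 20.
Scan x_0 ∈ {−4, ..., 4}. For each x_0, f_y(x_0, y) is a polynomial in y; find its integer roots y ∈ {−4, ..., 4}, then test f_x and f at those candidates.
  x = -4: f_y(-4, y) = -6*y**2 - 14*y + 12; vanishes at y ∈ {-3}. (-4, -3): f_x = -41 ≠ 0.
  x = -3: f_y(-3, y) = -6*y**2 - 16*y + 1; no integer root y with |y| ≤ 4.
  x = -2: f_y(-2, y) = -6*y**2 - 18*y - 8; no integer root y with |y| ≤ 4.
  x = -1: f_y(-1, y) = -6*y**2 - 20*y - 15; no integer root y with |y| ≤ 4.
  x = 0: f_y(0, y) = -6*y**2 - 22*y - 20; vanishes at y ∈ {-2}. (0, -2): f_x = 0, f = 0 — SINGULAR.
  x = 1: f_y(1, y) = -6*y**2 - 24*y - 23; no integer root y with |y| ≤ 4.
  x = 2: f_y(2, y) = -6*y**2 - 26*y - 24; vanishes at y ∈ {-3}. (2, -3): f_x = -17 ≠ 0.
  x = 3: f_y(3, y) = -6*y**2 - 28*y - 23; no integer root y with |y| ≤ 4.
  x = 4: f_y(4, y) = -6*y**2 - 30*y - 20; no integer root y with |y| ≤ 4.
Only singular point on the grid: (0, -2).
Classify: substitute x = 0 + u, y = -2 + v and expand: f = -u**3 + u**2*v - u*v**2 - 2*v**3 + v**2.
No constant or linear terms (consistent with a singular point). Quadratic part: v**2. Cubic part: -u**3 + u**2*v - u*v**2 - 2*v**3.
The quadratic part v**2 is a perfect square, so there is a single (double) tangent line v = 0, i.e. y = -2. Restricting the cubic part to that line (v = 0) leaves -u**3 ≠ 0, so f is not divisible by v and the branch is v² ≈ u**3 to lowest order — this is a cusp.
Classification: cusp.


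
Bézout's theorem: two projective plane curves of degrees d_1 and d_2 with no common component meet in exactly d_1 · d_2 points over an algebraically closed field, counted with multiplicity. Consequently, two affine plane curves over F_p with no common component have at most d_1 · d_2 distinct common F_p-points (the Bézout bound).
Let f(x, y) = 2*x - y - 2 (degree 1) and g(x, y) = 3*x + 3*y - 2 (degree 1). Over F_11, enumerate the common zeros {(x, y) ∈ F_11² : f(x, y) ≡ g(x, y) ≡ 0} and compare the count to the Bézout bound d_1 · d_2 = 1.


Common zeros: {(7, 1)}; count = 1; Bézout bound = 1.

deg(f) = 1, deg(g) = 1, so Bézout bound = 1.
Scan x ∈ F_11. For each x, list the y ∈ F_11 with f(x, y) ≡ 0 and those with g(x, y) ≡ 0 (mod 11); the common zeros in that column are the intersection.
  x = 0: f ≡ 0 at y ∈ {9}; g ≡ 0 at y ∈ {8}; common: ∅.
  x = 1: f ≡ 0 at y ∈ {0}; g ≡ 0 at y ∈ {7}; common: ∅.
  x = 2: f ≡ 0 at y ∈ {2}; g ≡ 0 at y ∈ {6}; common: ∅.
  x = 3: f ≡ 0 at y ∈ {4}; g ≡ 0 at y ∈ {5}; common: ∅.
  x = 4: f ≡ 0 at y ∈ {6}; g ≡ 0 at y ∈ {4}; common: ∅.
  x = 5: f ≡ 0 at y ∈ {8}; g ≡ 0 at y ∈ {3}; common: ∅.
  x = 6: f ≡ 0 at y ∈ {10}; g ≡ 0 at y ∈ {2}; common: ∅.
  x = 7: f ≡ 0 at y ∈ {1}; g ≡ 0 at y ∈ {1}; common: {1}.
  x = 8: f ≡ 0 at y ∈ {3}; g ≡ 0 at y ∈ {0}; common: ∅.
  x = 9: f ≡ 0 at y ∈ {5}; g ≡ 0 at y ∈ {10}; common: ∅.
  x = 10: f ≡ 0 at y ∈ {7}; g ≡ 0 at y ∈ {9}; common: ∅.
Collecting: common zeros = {(7, 1)}, so the count is 1.
Comparison with the Bézout bound: 1 ≤ 1 = deg(f)·deg(g), as expected for curves with no common component (the bound is attained).


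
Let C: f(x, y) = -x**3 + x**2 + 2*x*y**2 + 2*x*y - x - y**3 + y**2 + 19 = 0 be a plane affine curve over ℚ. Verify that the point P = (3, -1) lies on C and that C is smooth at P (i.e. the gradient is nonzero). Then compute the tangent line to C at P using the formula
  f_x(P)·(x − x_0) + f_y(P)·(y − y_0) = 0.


Tangent line at P: -22*x - 11*y + 55 = 0.

Step 1: f(3, -1) = 0, so P lies on C.
Step 2: partial derivatives
  f_x(x, y) = -3*x**2 + 2*x + 2*y**2 + 2*y - 1, f_y(x, y) = 4*x*y + 2*x - 3*y**2 + 2*y.
  f_x(P) = -22, f_y(P) = -11 (gradient nonzero, so P is smooth).
Step 3: tangent line at P: -22·(x − 3) + -11·(y − -1) = 0.
Expanding: -22*x - 11*y + 55 = 0.


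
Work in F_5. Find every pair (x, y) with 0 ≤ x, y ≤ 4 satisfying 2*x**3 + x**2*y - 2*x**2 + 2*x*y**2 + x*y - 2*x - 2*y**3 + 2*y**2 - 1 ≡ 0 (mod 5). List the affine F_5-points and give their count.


Affine F_5-points: {(1, 3), (2, 4), (4, 1)}; count = 3.

For each of the 25 pairs (x, y) ∈ F_5², evaluate f(x, y) mod 5. Record the zeros.
  x = 0: [0↦4, 1↦4, 2↦1, 3↦3, 4↦3]  zeros at y ∈ ∅
  x = 1: [0↦2, 1↦1, 2↦1, 3↦0, 4↦1]  zeros at y ∈ {3}
  x = 2: [0↦3, 1↦3, 2↦3, 3↦1, 4↦0]  zeros at y ∈ {4}
  x = 3: [0↦4, 1↦2, 2↦4, 3↦3, 4↦2]  zeros at y ∈ ∅
  x = 4: [0↦2, 1↦0, 2↦1, 3↦3, 4↦4]  zeros at y ∈ {1}
Collecting zeros: affine points = {(1, 3), (2, 4), (4, 1)}.
Total count |C(F_5)_aff| = 3.


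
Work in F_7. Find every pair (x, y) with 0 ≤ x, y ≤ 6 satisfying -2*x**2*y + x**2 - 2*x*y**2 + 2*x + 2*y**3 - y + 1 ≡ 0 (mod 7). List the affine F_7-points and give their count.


Affine F_7-points: {(0, 6), (1, 5), (2, 3), (3, 1), (3, 4), (3, 5), (4, 1), (6, 0), (6, 3)}; count = 9.

For each of the 49 pairs (x, y) ∈ F_7², evaluate f(x, y) mod 7. Record the zeros.
  x = 0: [0↦1, 1↦2, 2↦1, 3↦3, 4↦6, 5↦1, 6↦0]  zeros at y ∈ {6}
  x = 1: [0↦4, 1↦1, 2↦6, 3↦3, 4↦4, 5↦0, 6↦3]  zeros at y ∈ {5}
  x = 2: [0↦2, 1↦5, 2↦5, 3↦0, 4↦2, 5↦2, 6↦5]  zeros at y ∈ {3}
  x = 3: [0↦2, 1↦0, 2↦5, 3↦1, 4↦0, 5↦0, 6↦6]  zeros at y ∈ {1, 4, 5}
  x = 4: [0↦4, 1↦0, 2↦6, 3↦6, 4↦5, 5↦1, 6↦6]  zeros at y ∈ {1}
  x = 5: [0↦1, 1↦5, 2↦1, 3↦1, 4↦3, 5↦5, 6↦5]  zeros at y ∈ ∅
  x = 6: [0↦0, 1↦1, 2↦4, 3↦0, 4↦1, 5↦5, 6↦3]  zeros at y ∈ {0, 3}
Collecting zeros: affine points = {(0, 6), (1, 5), (2, 3), (3, 1), (3, 4), (3, 5), (4, 1), (6, 0), (6, 3)}.
Total count |C(F_7)_aff| = 9.


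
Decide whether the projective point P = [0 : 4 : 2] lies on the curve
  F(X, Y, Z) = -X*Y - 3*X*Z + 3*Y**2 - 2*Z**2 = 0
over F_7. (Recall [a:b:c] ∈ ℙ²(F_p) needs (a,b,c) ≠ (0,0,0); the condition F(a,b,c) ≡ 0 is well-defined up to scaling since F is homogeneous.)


F(0,4,2) ≡ 5 (mod 7); P is NOT on the curve.

Evaluate F(0, 4, 2) term-by-term (mod 7).
  -X*Y ↦ -1·0·4·1 = 0
  -3*X*Z ↦ -3·0·1·2 = 0
  3*Y**2 ↦ 3·1·16·1 = 48
  -2*Z**2 ↦ -2·1·1·4 = -8
Sum: F(0, 4, 2) = (0) + (0) + (48) + (-8) = 40.
Reducing mod 7: 40 ≡ 5 (mod 7).
Since F(a, b, c) ≡ 5 ≠ 0 (mod 7), P does NOT lie on the curve.


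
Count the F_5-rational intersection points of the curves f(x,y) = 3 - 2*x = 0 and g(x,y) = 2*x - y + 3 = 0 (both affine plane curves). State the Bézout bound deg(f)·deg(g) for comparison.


Common zeros: {(4, 1)}; count = 1; Bézout bound = 1.

deg(f) = 1, deg(g) = 1, so Bézout bound = 1.
Scan x ∈ F_5. For each x, list the y ∈ F_5 with f(x, y) ≡ 0 and those with g(x, y) ≡ 0 (mod 5); the common zeros in that column are the intersection.
  x = 0: f ≡ 0 at y ∈ ∅; g ≡ 0 at y ∈ {3}; common: ∅.
  x = 1: f ≡ 0 at y ∈ ∅; g ≡ 0 at y ∈ {0}; common: ∅.
  x = 2: f ≡ 0 at y ∈ ∅; g ≡ 0 at y ∈ {2}; common: ∅.
  x = 3: f ≡ 0 at y ∈ ∅; g ≡ 0 at y ∈ {4}; common: ∅.
  x = 4: f ≡ 0 at y ∈ {0, 1, 2, 3, 4}; g ≡ 0 at y ∈ {1}; common: {1}.
Collecting: common zeros = {(4, 1)}, so the count is 1.
Comparison with the Bézout bound: 1 ≤ 1 = deg(f)·deg(g), as expected for curves with no common component (the bound is attained).


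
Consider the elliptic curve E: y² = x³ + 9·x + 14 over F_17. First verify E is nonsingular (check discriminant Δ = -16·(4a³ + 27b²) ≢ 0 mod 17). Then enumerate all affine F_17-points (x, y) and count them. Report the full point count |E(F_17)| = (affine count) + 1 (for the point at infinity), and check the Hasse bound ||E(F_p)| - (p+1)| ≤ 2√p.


Affine points = {(3, 0), (9, 5), (9, 12), (10, 4), (10, 13), (11, 4), (11, 13), (13, 4), (13, 13), (16, 2), (16, 15)}; affine count = 11; |E(F_17)| = 12.

Discriminant check: Δ ∝ 4a³ + 27b² = 4·9³ + 27·14² = 4·729 + 27·196 ≡ 14 (mod 17). Nonzero ⇒ E is nonsingular.
For each x ∈ F_17, compute rhs = x³ + 9·x + 14 mod 17, then count y ∈ F_17 with y² ≡ rhs.
  x = 0: rhs = 14, matching y values: none (0 points).
  x = 1: rhs = 7, matching y values: none (0 points).
  x = 2: rhs = 6, matching y values: none (0 points).
  x = 3: rhs = 0, matching y values: 0 (1 points).
  x = 4: rhs = 12, matching y values: none (0 points).
  x = 5: rhs = 14, matching y values: none (0 points).
  x = 6: rhs = 12, matching y values: none (0 points).
  x = 7: rhs = 12, matching y values: none (0 points).
  x = 8: rhs = 3, matching y values: none (0 points).
  x = 9: rhs = 8, matching y values: 5, 12 (2 points).
  x = 10: rhs = 16, matching y values: 4, 13 (2 points).
  x = 11: rhs = 16, matching y values: 4, 13 (2 points).
  x = 12: rhs = 14, matching y values: none (0 points).
  x = 13: rhs = 16, matching y values: 4, 13 (2 points).
  x = 14: rhs = 11, matching y values: none (0 points).
  x = 15: rhs = 5, matching y values: none (0 points).
  x = 16: rhs = 4, matching y values: 2, 15 (2 points).
Total affine count: 11.
Full point count |E(F_17)| = 11 + 1 = 12.
Hasse bound: |12 − (17+1)| = |-6| = 6 ≤ 2√17 ≈ 8.2462 ✓.


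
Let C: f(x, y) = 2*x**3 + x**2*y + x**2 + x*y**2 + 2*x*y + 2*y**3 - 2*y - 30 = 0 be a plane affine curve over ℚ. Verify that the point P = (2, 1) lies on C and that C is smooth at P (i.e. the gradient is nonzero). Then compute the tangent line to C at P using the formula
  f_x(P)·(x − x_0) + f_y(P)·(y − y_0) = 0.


Tangent line at P: 35*x + 16*y - 86 = 0.

Step 1: f(2, 1) = 0, so P lies on C.
Step 2: partial derivatives
  f_x(x, y) = 6*x**2 + 2*x*y + 2*x + y**2 + 2*y, f_y(x, y) = x**2 + 2*x*y + 2*x + 6*y**2 - 2.
  f_x(P) = 35, f_y(P) = 16 (gradient nonzero, so P is smooth).
Step 3: tangent line at P: 35·(x − 2) + 16·(y − 1) = 0.
Expanding: 35*x + 16*y - 86 = 0.


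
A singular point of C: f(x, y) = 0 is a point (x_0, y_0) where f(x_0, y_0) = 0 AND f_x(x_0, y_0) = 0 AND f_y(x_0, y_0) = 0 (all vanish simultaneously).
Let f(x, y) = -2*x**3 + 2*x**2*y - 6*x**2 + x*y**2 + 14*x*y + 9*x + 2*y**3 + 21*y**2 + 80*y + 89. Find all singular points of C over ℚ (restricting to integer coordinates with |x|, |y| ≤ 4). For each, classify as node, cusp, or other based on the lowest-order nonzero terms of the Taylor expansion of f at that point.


Singular points: {(-2, -3)}; classification: cusp.

Compute partial derivatives:
  f_x = -6*x**2 + 4*x*y - 12*x + y**2 + 14*y + 9.
  f_y = 2*x**2 + 2*x*y + 14*x + 6*y**2 + 42*y + 80.
Scan x_0 ∈ {−4, ..., 4}. For each x_0, f_y(x_0, y) is a polynomial in y; find its integer roots y ∈ {−4, ..., 4}, then test f_x and f at those candidates.
  x = -4: f_y(-4, y) = 6*y**2 + 34*y + 56; no integer root y with |y| ≤ 4.
  x = -3: f_y(-3, y) = 6*y**2 + 36*y + 56; no integer root y with |y| ≤ 4.
  x = -2: f_y(-2, y) = 6*y**2 + 38*y + 60; vanishes at y ∈ {-3}. (-2, -3): f_x = 0, f = 0 — SINGULAR.
  x = -1: f_y(-1, y) = 6*y**2 + 40*y + 68; no integer root y with |y| ≤ 4.
  x = 0: f_y(0, y) = 6*y**2 + 42*y + 80; no integer root y with |y| ≤ 4.
  x = 1: f_y(1, y) = 6*y**2 + 44*y + 96; no integer root y with |y| ≤ 4.
  x = 2: f_y(2, y) = 6*y**2 + 46*y + 116; no integer root y with |y| ≤ 4.
  x = 3: f_y(3, y) = 6*y**2 + 48*y + 140; no integer root y with |y| ≤ 4.
  x = 4: f_y(4, y) = 6*y**2 + 50*y + 168; no integer root y with |y| ≤ 4.
Only singular point on the grid: (-2, -3).
Classify: substitute x = -2 + u, y = -3 + v and expand: f = -2*u**3 + 2*u**2*v + u*v**2 + 2*v**3 + v**2.
No constant or linear terms (consistent with a singular point). Quadratic part: v**2. Cubic part: -2*u**3 + 2*u**2*v + u*v**2 + 2*v**3.
The quadratic part v**2 is a perfect square, so there is a single (double) tangent line v = 0, i.e. y = -3. Restricting the cubic part to that line (v = 0) leaves -2*u**3 ≠ 0, so f is not divisible by v and the branch is v² ≈ 2*u**3 to lowest order — this is a cusp.
Classification: cusp.


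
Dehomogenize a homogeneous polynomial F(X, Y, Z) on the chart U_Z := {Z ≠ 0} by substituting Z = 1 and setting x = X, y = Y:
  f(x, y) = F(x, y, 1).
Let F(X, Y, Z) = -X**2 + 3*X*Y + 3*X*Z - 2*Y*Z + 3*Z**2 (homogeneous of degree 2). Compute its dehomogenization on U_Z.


f(x, y) = -x**2 + 3*x*y + 3*x - 2*y + 3

On U_Z we set Z = 1. Each monomial c·X^i·Y^j·Z^k in F becomes c·x^i·y^j·1^k = c·x^i·y^j.
Substituting Z = 1: F(X, Y, 1) = -x**2 + 3*x*y + 3*x - 2*y + 3.
Note: deg(f) ≤ deg(F) = 2; strict inequality happens when F is divisible by Z (lost terms).


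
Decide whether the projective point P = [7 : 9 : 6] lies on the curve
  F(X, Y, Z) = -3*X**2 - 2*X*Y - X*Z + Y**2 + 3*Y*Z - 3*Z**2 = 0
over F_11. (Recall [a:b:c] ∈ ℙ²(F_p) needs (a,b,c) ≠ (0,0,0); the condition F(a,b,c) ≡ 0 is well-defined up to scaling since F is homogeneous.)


F(7,9,6) ≡ 7 (mod 11); P is NOT on the curve.

Evaluate F(7, 9, 6) term-by-term (mod 11).
  -3*X**2 ↦ -3·49·1·1 = -147
  -2*X*Y ↦ -2·7·9·1 = -126
  -X*Z ↦ -1·7·1·6 = -42
  Y**2 ↦ 1·1·81·1 = 81
  3*Y*Z ↦ 3·1·9·6 = 162
  -3*Z**2 ↦ -3·1·1·36 = -108
Sum: F(7, 9, 6) = (-147) + (-126) + (-42) + (81) + (162) + (-108) = -180.
Reducing mod 11: -180 ≡ 7 (mod 11).
Since F(a, b, c) ≡ 7 ≠ 0 (mod 11), P does NOT lie on the curve.


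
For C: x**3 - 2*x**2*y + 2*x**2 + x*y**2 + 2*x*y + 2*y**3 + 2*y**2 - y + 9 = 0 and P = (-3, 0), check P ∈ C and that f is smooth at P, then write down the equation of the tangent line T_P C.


Tangent line at P: 15*x - 25*y + 45 = 0.

Step 1: f(-3, 0) = 0, so P lies on C.
Step 2: partial derivatives
  f_x(x, y) = 3*x**2 - 4*x*y + 4*x + y**2 + 2*y, f_y(x, y) = -2*x**2 + 2*x*y + 2*x + 6*y**2 + 4*y - 1.
  f_x(P) = 15, f_y(P) = -25 (gradient nonzero, so P is smooth).
Step 3: tangent line at P: 15·(x − -3) + -25·(y − 0) = 0.
Expanding: 15*x - 25*y + 45 = 0.


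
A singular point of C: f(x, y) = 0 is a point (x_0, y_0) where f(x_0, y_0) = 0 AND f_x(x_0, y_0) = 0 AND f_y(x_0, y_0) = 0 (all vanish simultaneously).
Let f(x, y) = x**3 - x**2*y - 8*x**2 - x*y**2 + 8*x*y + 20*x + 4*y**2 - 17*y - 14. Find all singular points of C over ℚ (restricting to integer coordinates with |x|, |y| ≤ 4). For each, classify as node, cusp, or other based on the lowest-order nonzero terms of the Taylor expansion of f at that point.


Singular points: {(3, 1)}; classification: cusp.

Compute partial derivatives:
  f_x = 3*x**2 - 2*x*y - 16*x - y**2 + 8*y + 20.
  f_y = -x**2 - 2*x*y + 8*x + 8*y - 17.
Scan x_0 ∈ {−4, ..., 4}. For each x_0, f_y(x_0, y) is a polynomial in y; find its integer roots y ∈ {−4, ..., 4}, then test f_x and f at those candidates.
  x = -4: f_y(-4, y) = 16*y - 65; no integer root y with |y| ≤ 4.
  x = -3: f_y(-3, y) = 14*y - 50; no integer root y with |y| ≤ 4.
  x = -2: f_y(-2, y) = 12*y - 37; no integer root y with |y| ≤ 4.
  x = -1: f_y(-1, y) = 10*y - 26; no integer root y with |y| ≤ 4.
  x = 0: f_y(0, y) = 8*y - 17; no integer root y with |y| ≤ 4.
  x = 1: f_y(1, y) = 6*y - 10; no integer root y with |y| ≤ 4.
  x = 2: f_y(2, y) = 4*y - 5; no integer root y with |y| ≤ 4.
  x = 3: f_y(3, y) = 2*y - 2; vanishes at y ∈ {1}. (3, 1): f_x = 0, f = 0 — SINGULAR.
  x = 4: f_y(4, y) = -1; no integer root y with |y| ≤ 4.
Only singular point on the grid: (3, 1).
Classify: substitute x = 3 + u, y = 1 + v and expand: f = u**3 - u**2*v - u*v**2 + v**2.
No constant or linear terms (consistent with a singular point). Quadratic part: v**2. Cubic part: u**3 - u**2*v - u*v**2.
The quadratic part v**2 is a perfect square, so there is a single (double) tangent line v = 0, i.e. y = 1. Restricting the cubic part to that line (v = 0) leaves u**3 ≠ 0, so f is not divisible by v and the branch is v² ≈ -u**3 to lowest order — this is a cusp.
Classification: cusp.


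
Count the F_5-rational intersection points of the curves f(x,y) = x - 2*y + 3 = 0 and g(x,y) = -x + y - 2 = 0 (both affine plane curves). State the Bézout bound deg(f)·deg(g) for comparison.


Common zeros: {(4, 1)}; count = 1; Bézout bound = 1.

deg(f) = 1, deg(g) = 1, so Bézout bound = 1.
Scan x ∈ F_5. For each x, list the y ∈ F_5 with f(x, y) ≡ 0 and those with g(x, y) ≡ 0 (mod 5); the common zeros in that column are the intersection.
  x = 0: f ≡ 0 at y ∈ {4}; g ≡ 0 at y ∈ {2}; common: ∅.
  x = 1: f ≡ 0 at y ∈ {2}; g ≡ 0 at y ∈ {3}; common: ∅.
  x = 2: f ≡ 0 at y ∈ {0}; g ≡ 0 at y ∈ {4}; common: ∅.
  x = 3: f ≡ 0 at y ∈ {3}; g ≡ 0 at y ∈ {0}; common: ∅.
  x = 4: f ≡ 0 at y ∈ {1}; g ≡ 0 at y ∈ {1}; common: {1}.
Collecting: common zeros = {(4, 1)}, so the count is 1.
Comparison with the Bézout bound: 1 ≤ 1 = deg(f)·deg(g), as expected for curves with no common component (the bound is attained).


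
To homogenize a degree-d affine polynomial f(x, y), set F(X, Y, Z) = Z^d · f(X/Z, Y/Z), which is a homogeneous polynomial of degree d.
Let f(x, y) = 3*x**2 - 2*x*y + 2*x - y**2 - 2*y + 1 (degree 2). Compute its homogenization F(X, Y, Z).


F(X, Y, Z) = 3*X**2 - 2*X*Y + 2*X*Z - Y**2 - 2*Y*Z + Z**2

deg(f) = 2.
Substitute x = X/Z, y = Y/Z into f, then multiply by Z^2.
  monomial 3·x^2·y^0 ↦ 3·X^2·Y^0·Z^0.
  monomial -2·x^1·y^1 ↦ -2·X^1·Y^1·Z^0.
  monomial 2·x^1·y^0 ↦ 2·X^1·Y^0·Z^1.
  monomial -1·x^0·y^2 ↦ -1·X^0·Y^2·Z^0.
  monomial -2·x^0·y^1 ↦ -2·X^0·Y^1·Z^1.
  monomial 1·x^0·y^0 ↦ 1·X^0·Y^0·Z^2.
Collecting: F(X, Y, Z) = 3*X**2 - 2*X*Y + 2*X*Z - Y**2 - 2*Y*Z + Z**2.


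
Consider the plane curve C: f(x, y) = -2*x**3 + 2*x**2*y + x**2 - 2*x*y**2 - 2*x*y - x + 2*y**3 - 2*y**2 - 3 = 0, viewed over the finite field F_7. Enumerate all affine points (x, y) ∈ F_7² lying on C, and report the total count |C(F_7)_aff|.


Affine F_7-points: {(0, 6), (1, 1), (4, 0), (5, 1), (5, 6), (6, 1)}; count = 6.

For each of the 49 pairs (x, y) ∈ F_7², evaluate f(x, y) mod 7. Record the zeros.
  x = 0: [0↦4, 1↦4, 2↦5, 3↦5, 4↦2, 5↦1, 6↦0]  zeros at y ∈ {6}
  x = 1: [0↦2, 1↦0, 2↦2, 3↦6, 4↦3, 5↦5, 6↦3]  zeros at y ∈ {1}
  x = 2: [0↦4, 1↦4, 2↦4, 3↦2, 4↦3, 5↦5, 6↦6]  zeros at y ∈ ∅
  x = 3: [0↦5, 1↦4, 2↦6, 3↦2, 4↦4, 5↦3, 6↦4]  zeros at y ∈ ∅
  x = 4: [0↦0, 1↦2, 2↦3, 3↦1, 4↦1, 5↦1, 6↦6]  zeros at y ∈ {0}
  x = 5: [0↦5, 1↦0, 2↦4, 3↦1, 4↦3, 5↦1, 6↦0]  zeros at y ∈ {1, 6}
  x = 6: [0↦1, 1↦0, 2↦4, 3↦4, 4↦5, 5↦5, 6↦2]  zeros at y ∈ {1}
Collecting zeros: affine points = {(0, 6), (1, 1), (4, 0), (5, 1), (5, 6), (6, 1)}.
Total count |C(F_7)_aff| = 6.


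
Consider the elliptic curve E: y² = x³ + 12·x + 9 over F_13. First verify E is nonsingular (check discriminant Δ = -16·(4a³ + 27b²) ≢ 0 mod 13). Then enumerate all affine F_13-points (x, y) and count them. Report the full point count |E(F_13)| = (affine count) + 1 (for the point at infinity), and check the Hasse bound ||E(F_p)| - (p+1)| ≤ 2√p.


Affine points = {(0, 3), (0, 10), (1, 3), (1, 10), (4, 2), (4, 11), (5, 5), (5, 8), (9, 1), (9, 12), (11, 4), (11, 9), (12, 3), (12, 10)}; affine count = 14; |E(F_13)| = 15.

Discriminant check: Δ ∝ 4a³ + 27b² = 4·12³ + 27·9² = 4·1728 + 27·81 ≡ 12 (mod 13). Nonzero ⇒ E is nonsingular.
For each x ∈ F_13, compute rhs = x³ + 12·x + 9 mod 13, then count y ∈ F_13 with y² ≡ rhs.
  x = 0: rhs = 9, matching y values: 3, 10 (2 points).
  x = 1: rhs = 9, matching y values: 3, 10 (2 points).
  x = 2: rhs = 2, matching y values: none (0 points).
  x = 3: rhs = 7, matching y values: none (0 points).
  x = 4: rhs = 4, matching y values: 2, 11 (2 points).
  x = 5: rhs = 12, matching y values: 5, 8 (2 points).
  x = 6: rhs = 11, matching y values: none (0 points).
  x = 7: rhs = 7, matching y values: none (0 points).
  x = 8: rhs = 6, matching y values: none (0 points).
  x = 9: rhs = 1, matching y values: 1, 12 (2 points).
  x = 10: rhs = 11, matching y values: none (0 points).
  x = 11: rhs = 3, matching y values: 4, 9 (2 points).
  x = 12: rhs = 9, matching y values: 3, 10 (2 points).
Total affine count: 14.
Full point count |E(F_13)| = 14 + 1 = 15.
Hasse bound: |15 − (13+1)| = |1| = 1 ≤ 2√13 ≈ 7.2111 ✓.


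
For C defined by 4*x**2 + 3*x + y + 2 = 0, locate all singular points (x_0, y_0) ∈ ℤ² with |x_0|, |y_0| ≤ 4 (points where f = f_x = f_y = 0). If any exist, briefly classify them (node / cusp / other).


No singular points in the scanned grid; C is smooth there.

Compute partial derivatives:
  f_x = 8*x + 3.
  f_y = 1.
f_y = 1 is a nonzero constant, so f_y never vanishes: no point (x, y) can satisfy f = f_x = f_y = 0. In particular no (x, y) ∈ {−4, ..., 4}² is singular; the curve is smooth.


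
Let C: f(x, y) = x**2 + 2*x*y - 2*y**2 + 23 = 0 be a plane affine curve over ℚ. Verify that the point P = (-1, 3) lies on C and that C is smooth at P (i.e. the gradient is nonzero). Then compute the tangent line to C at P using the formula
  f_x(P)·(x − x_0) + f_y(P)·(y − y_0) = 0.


Tangent line at P: 4*x - 14*y + 46 = 0.

Step 1: f(-1, 3) = 0, so P lies on C.
Step 2: partial derivatives
  f_x(x, y) = 2*x + 2*y, f_y(x, y) = 2*x - 4*y.
  f_x(P) = 4, f_y(P) = -14 (gradient nonzero, so P is smooth).
Step 3: tangent line at P: 4·(x − -1) + -14·(y − 3) = 0.
Expanding: 4*x - 14*y + 46 = 0.


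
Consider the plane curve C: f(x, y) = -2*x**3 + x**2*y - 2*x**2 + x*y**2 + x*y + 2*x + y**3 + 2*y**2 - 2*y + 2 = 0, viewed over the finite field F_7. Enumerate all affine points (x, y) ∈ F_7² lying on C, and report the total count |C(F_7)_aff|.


Affine F_7-points: {(0, 2), (1, 0), (1, 4), (2, 2), (2, 4), (3, 6), (5, 1), (5, 2), (5, 4), (6, 0), (6, 1), (6, 5)}; count = 12.

For each of the 49 pairs (x, y) ∈ F_7², evaluate f(x, y) mod 7. Record the zeros.
  x = 0: [0↦2, 1↦3, 2↦0, 3↦6, 4↦6, 5↦6, 6↦5]  zeros at y ∈ {2}
  x = 1: [0↦0, 1↦4, 2↦6, 3↦5, 4↦0, 5↦4, 6↦2]  zeros at y ∈ {0, 4}
  x = 2: [0↦3, 1↦5, 2↦0, 3↦1, 4↦0, 5↦3, 6↦2]  zeros at y ∈ {2, 4}
  x = 3: [0↦6, 1↦1, 2↦5, 3↦3, 4↦1, 5↦5, 6↦0]  zeros at y ∈ {6}
  x = 4: [0↦4, 1↦1, 2↦2, 3↦6, 4↦5, 5↦5, 6↦5]  zeros at y ∈ ∅
  x = 5: [0↦6, 1↦0, 2↦0, 3↦5, 4↦0, 5↦5, 6↦5]  zeros at y ∈ {1, 2, 4}
  x = 6: [0↦0, 1↦0, 2↦1, 3↦2, 4↦2, 5↦0, 6↦2]  zeros at y ∈ {0, 1, 5}
Collecting zeros: affine points = {(0, 2), (1, 0), (1, 4), (2, 2), (2, 4), (3, 6), (5, 1), (5, 2), (5, 4), (6, 0), (6, 1), (6, 5)}.
Total count |C(F_7)_aff| = 12.


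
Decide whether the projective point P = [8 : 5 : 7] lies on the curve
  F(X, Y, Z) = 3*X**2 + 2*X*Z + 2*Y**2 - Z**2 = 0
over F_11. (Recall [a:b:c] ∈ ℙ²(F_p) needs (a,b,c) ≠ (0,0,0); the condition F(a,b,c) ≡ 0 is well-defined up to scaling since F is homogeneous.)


F(8,5,7) ≡ 8 (mod 11); P is NOT on the curve.

Evaluate F(8, 5, 7) term-by-term (mod 11).
  3*X**2 ↦ 3·64·1·1 = 192
  2*X*Z ↦ 2·8·1·7 = 112
  2*Y**2 ↦ 2·1·25·1 = 50
  -Z**2 ↦ -1·1·1·49 = -49
Sum: F(8, 5, 7) = (192) + (112) + (50) + (-49) = 305.
Reducing mod 11: 305 ≡ 8 (mod 11).
Since F(a, b, c) ≡ 8 ≠ 0 (mod 11), P does NOT lie on the curve.


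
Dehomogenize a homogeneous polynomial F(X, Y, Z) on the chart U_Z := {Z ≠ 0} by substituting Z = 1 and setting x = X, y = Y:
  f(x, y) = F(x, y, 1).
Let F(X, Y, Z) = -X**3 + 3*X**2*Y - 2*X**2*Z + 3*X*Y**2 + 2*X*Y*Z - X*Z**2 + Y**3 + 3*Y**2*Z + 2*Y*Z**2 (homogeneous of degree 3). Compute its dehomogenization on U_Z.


f(x, y) = -x**3 + 3*x**2*y - 2*x**2 + 3*x*y**2 + 2*x*y - x + y**3 + 3*y**2 + 2*y

On U_Z we set Z = 1. Each monomial c·X^i·Y^j·Z^k in F becomes c·x^i·y^j·1^k = c·x^i·y^j.
Substituting Z = 1: F(X, Y, 1) = -x**3 + 3*x**2*y - 2*x**2 + 3*x*y**2 + 2*x*y - x + y**3 + 3*y**2 + 2*y.
Note: deg(f) ≤ deg(F) = 3; strict inequality happens when F is divisible by Z (lost terms).


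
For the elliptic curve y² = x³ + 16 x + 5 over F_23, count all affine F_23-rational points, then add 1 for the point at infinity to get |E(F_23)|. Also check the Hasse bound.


Affine points = {(4, 8), (4, 15), (5, 7), (5, 16), (6, 8), (6, 15), (7, 0), (8, 1), (8, 22), (9, 2), (9, 21), (12, 4), (12, 19), (13, 8), (13, 15), (14, 11), (14, 12), (15, 3), (15, 20)}; affine count = 19; |E(F_23)| = 20.

Discriminant check: Δ ∝ 4a³ + 27b² = 4·16³ + 27·5² = 4·4096 + 27·25 ≡ 16 (mod 23). Nonzero ⇒ E is nonsingular.
For each x ∈ F_23, compute rhs = x³ + 16·x + 5 mod 23, then count y ∈ F_23 with y² ≡ rhs.
  x = 0: rhs = 5, matching y values: none (0 points).
  x = 1: rhs = 22, matching y values: none (0 points).
  x = 2: rhs = 22, matching y values: none (0 points).
  x = 3: rhs = 11, matching y values: none (0 points).
  x = 4: rhs = 18, matching y values: 8, 15 (2 points).
  x = 5: rhs = 3, matching y values: 7, 16 (2 points).
  x = 6: rhs = 18, matching y values: 8, 15 (2 points).
  x = 7: rhs = 0, matching y values: 0 (1 points).
  x = 8: rhs = 1, matching y values: 1, 22 (2 points).
  x = 9: rhs = 4, matching y values: 2, 21 (2 points).
  x = 10: rhs = 15, matching y values: none (0 points).
  x = 11: rhs = 17, matching y values: none (0 points).
  x = 12: rhs = 16, matching y values: 4, 19 (2 points).
  x = 13: rhs = 18, matching y values: 8, 15 (2 points).
  x = 14: rhs = 6, matching y values: 11, 12 (2 points).
  x = 15: rhs = 9, matching y values: 3, 20 (2 points).
  x = 16: rhs = 10, matching y values: none (0 points).
  x = 17: rhs = 15, matching y values: none (0 points).
  x = 18: rhs = 7, matching y values: none (0 points).
  x = 19: rhs = 15, matching y values: none (0 points).
  x = 20: rhs = 22, matching y values: none (0 points).
  x = 21: rhs = 11, matching y values: none (0 points).
  x = 22: rhs = 11, matching y values: none (0 points).
Total affine count: 19.
Full point count |E(F_23)| = 19 + 1 = 20.
Hasse bound: |20 − (23+1)| = |-4| = 4 ≤ 2√23 ≈ 9.5917 ✓.


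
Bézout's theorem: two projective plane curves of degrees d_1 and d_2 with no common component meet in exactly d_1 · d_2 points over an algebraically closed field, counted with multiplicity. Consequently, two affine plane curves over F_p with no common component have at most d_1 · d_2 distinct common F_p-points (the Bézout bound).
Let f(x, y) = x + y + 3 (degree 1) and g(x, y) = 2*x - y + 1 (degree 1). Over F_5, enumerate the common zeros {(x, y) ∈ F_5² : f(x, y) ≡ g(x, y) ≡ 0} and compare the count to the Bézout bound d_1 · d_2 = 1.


Common zeros: {(2, 0)}; count = 1; Bézout bound = 1.

deg(f) = 1, deg(g) = 1, so Bézout bound = 1.
Scan x ∈ F_5. For each x, list the y ∈ F_5 with f(x, y) ≡ 0 and those with g(x, y) ≡ 0 (mod 5); the common zeros in that column are the intersection.
  x = 0: f ≡ 0 at y ∈ {2}; g ≡ 0 at y ∈ {1}; common: ∅.
  x = 1: f ≡ 0 at y ∈ {1}; g ≡ 0 at y ∈ {3}; common: ∅.
  x = 2: f ≡ 0 at y ∈ {0}; g ≡ 0 at y ∈ {0}; common: {0}.
  x = 3: f ≡ 0 at y ∈ {4}; g ≡ 0 at y ∈ {2}; common: ∅.
  x = 4: f ≡ 0 at y ∈ {3}; g ≡ 0 at y ∈ {4}; common: ∅.
Collecting: common zeros = {(2, 0)}, so the count is 1.
Comparison with the Bézout bound: 1 ≤ 1 = deg(f)·deg(g), as expected for curves with no common component (the bound is attained).


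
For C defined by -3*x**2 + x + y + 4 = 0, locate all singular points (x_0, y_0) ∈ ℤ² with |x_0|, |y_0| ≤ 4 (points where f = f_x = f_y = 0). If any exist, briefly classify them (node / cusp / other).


No singular points in the scanned grid; C is smooth there.

Compute partial derivatives:
  f_x = 1 - 6*x.
  f_y = 1.
f_y = 1 is a nonzero constant, so f_y never vanishes: no point (x, y) can satisfy f = f_x = f_y = 0. In particular no (x, y) ∈ {−4, ..., 4}² is singular; the curve is smooth.


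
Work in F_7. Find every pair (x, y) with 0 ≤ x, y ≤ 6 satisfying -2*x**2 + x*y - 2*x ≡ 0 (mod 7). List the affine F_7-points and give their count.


Affine F_7-points: {(0, 0), (0, 1), (0, 2), (0, 3), (0, 4), (0, 5), (0, 6), (1, 4), (2, 6), (3, 1), (4, 3), (5, 5), (6, 0)}; count = 13.

For each of the 49 pairs (x, y) ∈ F_7², evaluate f(x, y) mod 7. Record the zeros.
  x = 0: [0↦0, 1↦0, 2↦0, 3↦0, 4↦0, 5↦0, 6↦0]  zeros at y ∈ {0, 1, 2, 3, 4, 5, 6}
  x = 1: [0↦3, 1↦4, 2↦5, 3↦6, 4↦0, 5↦1, 6↦2]  zeros at y ∈ {4}
  x = 2: [0↦2, 1↦4, 2↦6, 3↦1, 4↦3, 5↦5, 6↦0]  zeros at y ∈ {6}
  x = 3: [0↦4, 1↦0, 2↦3, 3↦6, 4↦2, 5↦5, 6↦1]  zeros at y ∈ {1}
  x = 4: [0↦2, 1↦6, 2↦3, 3↦0, 4↦4, 5↦1, 6↦5]  zeros at y ∈ {3}
  x = 5: [0↦3, 1↦1, 2↦6, 3↦4, 4↦2, 5↦0, 6↦5]  zeros at y ∈ {5}
  x = 6: [0↦0, 1↦6, 2↦5, 3↦4, 4↦3, 5↦2, 6↦1]  zeros at y ∈ {0}
Collecting zeros: affine points = {(0, 0), (0, 1), (0, 2), (0, 3), (0, 4), (0, 5), (0, 6), (1, 4), (2, 6), (3, 1), (4, 3), (5, 5), (6, 0)}.
Total count |C(F_7)_aff| = 13.


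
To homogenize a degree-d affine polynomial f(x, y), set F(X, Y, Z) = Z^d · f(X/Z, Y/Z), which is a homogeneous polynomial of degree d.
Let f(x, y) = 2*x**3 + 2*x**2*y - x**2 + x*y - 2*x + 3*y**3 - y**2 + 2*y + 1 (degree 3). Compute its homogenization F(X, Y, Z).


F(X, Y, Z) = 2*X**3 + 2*X**2*Y - X**2*Z + X*Y*Z - 2*X*Z**2 + 3*Y**3 - Y**2*Z + 2*Y*Z**2 + Z**3

deg(f) = 3.
Substitute x = X/Z, y = Y/Z into f, then multiply by Z^3.
  monomial 2·x^3·y^0 ↦ 2·X^3·Y^0·Z^0.
  monomial 2·x^2·y^1 ↦ 2·X^2·Y^1·Z^0.
  monomial -1·x^2·y^0 ↦ -1·X^2·Y^0·Z^1.
  monomial 1·x^1·y^1 ↦ 1·X^1·Y^1·Z^1.
  monomial -2·x^1·y^0 ↦ -2·X^1·Y^0·Z^2.
  monomial 3·x^0·y^3 ↦ 3·X^0·Y^3·Z^0.
  monomial -1·x^0·y^2 ↦ -1·X^0·Y^2·Z^1.
  monomial 2·x^0·y^1 ↦ 2·X^0·Y^1·Z^2.
  monomial 1·x^0·y^0 ↦ 1·X^0·Y^0·Z^3.
Collecting: F(X, Y, Z) = 2*X**3 + 2*X**2*Y - X**2*Z + X*Y*Z - 2*X*Z**2 + 3*Y**3 - Y**2*Z + 2*Y*Z**2 + Z**3.


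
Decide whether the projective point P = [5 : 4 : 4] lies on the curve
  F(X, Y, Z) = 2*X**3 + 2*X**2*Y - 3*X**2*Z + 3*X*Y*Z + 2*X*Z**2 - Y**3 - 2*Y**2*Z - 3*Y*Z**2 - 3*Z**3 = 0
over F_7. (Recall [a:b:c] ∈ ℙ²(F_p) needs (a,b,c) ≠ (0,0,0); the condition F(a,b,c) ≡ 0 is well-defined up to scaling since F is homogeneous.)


F(5,4,4) ≡ 2 (mod 7); P is NOT on the curve.

Evaluate F(5, 4, 4) term-by-term (mod 7).
  2*X**3 ↦ 2·125·1·1 = 250
  2*X**2*Y ↦ 2·25·4·1 = 200
  -3*X**2*Z ↦ -3·25·1·4 = -300
  3*X*Y*Z ↦ 3·5·4·4 = 240
  2*X*Z**2 ↦ 2·5·1·16 = 160
  -Y**3 ↦ -1·1·64·1 = -64
  -2*Y**2*Z ↦ -2·1·16·4 = -128
  -3*Y*Z**2 ↦ -3·1·4·16 = -192
  -3*Z**3 ↦ -3·1·1·64 = -192
Sum: F(5, 4, 4) = (250) + (200) + (-300) + (240) + (160) + (-64) + (-128) + (-192) + (-192) = -26.
Reducing mod 7: -26 ≡ 2 (mod 7).
Since F(a, b, c) ≡ 2 ≠ 0 (mod 7), P does NOT lie on the curve.


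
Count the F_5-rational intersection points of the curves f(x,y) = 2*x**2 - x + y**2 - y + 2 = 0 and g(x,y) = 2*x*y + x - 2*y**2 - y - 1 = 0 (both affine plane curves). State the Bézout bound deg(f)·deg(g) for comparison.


Common zeros: ∅; count = 0; Bézout bound = 4.

deg(f) = 2, deg(g) = 2, so Bézout bound = 4.
Scan x ∈ F_5. For each x, list the y ∈ F_5 with f(x, y) ≡ 0 and those with g(x, y) ≡ 0 (mod 5); the common zeros in that column are the intersection.
  x = 0: f ≡ 0 at y ∈ ∅; g ≡ 0 at y ∈ ∅; common: ∅.
  x = 1: f ≡ 0 at y ∈ {2, 4}; g ≡ 0 at y ∈ {0, 3}; common: ∅.
  x = 2: f ≡ 0 at y ∈ {2, 4}; g ≡ 0 at y ∈ ∅; common: ∅.
  x = 3: f ≡ 0 at y ∈ ∅; g ≡ 0 at y ∈ {1, 4}; common: ∅.
  x = 4: f ≡ 0 at y ∈ {0, 1}; g ≡ 0 at y ∈ ∅; common: ∅.
Collecting: common zeros = ∅, so the count is 0.
Comparison with the Bézout bound: 0 ≤ 4 = deg(f)·deg(g), as expected for curves with no common component (the affine F_5-count falls short of the bound because intersections may lie at infinity, over extension fields, or carry multiplicity).


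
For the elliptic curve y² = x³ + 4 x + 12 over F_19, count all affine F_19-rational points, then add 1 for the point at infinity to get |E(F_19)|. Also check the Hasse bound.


Affine points = {(1, 6), (1, 13), (2, 3), (2, 16), (4, 4), (4, 15), (5, 9), (5, 10), (6, 9), (6, 10), (8, 9), (8, 10), (9, 6), (9, 13), (10, 8), (10, 11), (11, 0), (13, 0), (14, 0), (16, 7), (16, 12), (18, 8), (18, 11)}; affine count = 23; |E(F_19)| = 24.

Discriminant check: Δ ∝ 4a³ + 27b² = 4·4³ + 27·12² = 4·64 + 27·144 ≡ 2 (mod 19). Nonzero ⇒ E is nonsingular.
For each x ∈ F_19, compute rhs = x³ + 4·x + 12 mod 19, then count y ∈ F_19 with y² ≡ rhs.
  x = 0: rhs = 12, matching y values: none (0 points).
  x = 1: rhs = 17, matching y values: 6, 13 (2 points).
  x = 2: rhs = 9, matching y values: 3, 16 (2 points).
  x = 3: rhs = 13, matching y values: none (0 points).
  x = 4: rhs = 16, matching y values: 4, 15 (2 points).
  x = 5: rhs = 5, matching y values: 9, 10 (2 points).
  x = 6: rhs = 5, matching y values: 9, 10 (2 points).
  x = 7: rhs = 3, matching y values: none (0 points).
  x = 8: rhs = 5, matching y values: 9, 10 (2 points).
  x = 9: rhs = 17, matching y values: 6, 13 (2 points).
  x = 10: rhs = 7, matching y values: 8, 11 (2 points).
  x = 11: rhs = 0, matching y values: 0 (1 points).
  x = 12: rhs = 2, matching y values: none (0 points).
  x = 13: rhs = 0, matching y values: 0 (1 points).
  x = 14: rhs = 0, matching y values: 0 (1 points).
  x = 15: rhs = 8, matching y values: none (0 points).
  x = 16: rhs = 11, matching y values: 7, 12 (2 points).
  x = 17: rhs = 15, matching y values: none (0 points).
  x = 18: rhs = 7, matching y values: 8, 11 (2 points).
Total affine count: 23.
Full point count |E(F_19)| = 23 + 1 = 24.
Hasse bound: |24 − (19+1)| = |4| = 4 ≤ 2√19 ≈ 8.7178 ✓.
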